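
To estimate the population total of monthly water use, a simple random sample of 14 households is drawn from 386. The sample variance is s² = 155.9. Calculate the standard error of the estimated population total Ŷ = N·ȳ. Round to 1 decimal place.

1264.5

Var(Ŷ) = N²·Var(ȳ) = N²·(1 − n/N)·s²/n.
f = 14/386 = 0.03626943; Var(ȳ) = 0.96373057·155.9/14 = 10.731828.
Var(Ŷ) = 386² · 10.731828 = 1.5989994 × 10^6.
SE(Ŷ) = √(1.5989994 × 10^6) = 1264.5.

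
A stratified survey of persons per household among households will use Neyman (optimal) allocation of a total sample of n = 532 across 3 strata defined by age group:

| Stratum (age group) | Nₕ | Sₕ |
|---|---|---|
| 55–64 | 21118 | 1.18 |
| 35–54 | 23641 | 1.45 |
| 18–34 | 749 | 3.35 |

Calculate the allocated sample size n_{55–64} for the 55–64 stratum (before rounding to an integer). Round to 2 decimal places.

Neyman allocation: nₕ = n·NₕSₕ / Σⱼ NⱼSⱼ.
Σ NⱼSⱼ = 21118·1.18 + 23641·1.45 + 749·3.35 = 61707.84.
n_{55–64} = 532·21118·1.18 / 61707.84 = 214.84.

214.84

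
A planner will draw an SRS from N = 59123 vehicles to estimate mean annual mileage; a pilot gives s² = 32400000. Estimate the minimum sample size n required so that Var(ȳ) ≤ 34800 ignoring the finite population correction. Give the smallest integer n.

932

Without fpc, n₀ = s²/D = 32400000/34800 = 931.0345.
Rounding up, n = 932.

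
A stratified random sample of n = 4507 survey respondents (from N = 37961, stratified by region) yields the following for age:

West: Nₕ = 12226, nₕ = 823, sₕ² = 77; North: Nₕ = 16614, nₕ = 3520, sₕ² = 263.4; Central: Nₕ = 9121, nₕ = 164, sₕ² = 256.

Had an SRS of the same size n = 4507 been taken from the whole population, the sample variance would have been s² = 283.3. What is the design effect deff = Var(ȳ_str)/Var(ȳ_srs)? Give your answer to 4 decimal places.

1.9649

Var(ȳ_str) = Σ Wₕ²(1−fₕ)sₕ²/nₕ with Wₕ = Nₕ/37961:
  West: (12226/37961)²·(1−823/12226)·77/823 = 0.00905147
  North: (16614/37961)²·(1−3520/16614)·263.4/3520 = 0.011296512
  Central: (9121/37961)²·(1−164/9121)·256/164 = 0.088496452
  → Var(ȳ_str) = 0.10884443.
Var(ȳ_srs) = (1 − 4507/37961)·283.3/4507 = 0.055394854.
deff = 0.10884443 / 0.055394854 = 1.9649.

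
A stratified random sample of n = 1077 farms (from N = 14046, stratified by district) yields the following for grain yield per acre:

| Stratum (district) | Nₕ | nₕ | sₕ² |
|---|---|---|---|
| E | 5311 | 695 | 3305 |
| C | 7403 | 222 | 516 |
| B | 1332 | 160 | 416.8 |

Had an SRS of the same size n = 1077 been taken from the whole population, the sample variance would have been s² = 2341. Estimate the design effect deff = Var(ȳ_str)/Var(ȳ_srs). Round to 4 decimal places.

0.6168

Var(ȳ_str) = Σ Wₕ²(1−fₕ)sₕ²/nₕ with Wₕ = Nₕ/14046:
  E: (5311/14046)²·(1−695/5311)·3305/695 = 0.59091285
  C: (7403/14046)²·(1−222/7403)·516/222 = 0.6263024
  B: (1332/14046)²·(1−160/1332)·416.8/160 = 0.020612669
  → Var(ȳ_str) = 1.2378279.
Var(ȳ_srs) = (1 − 1077/14046)·2341/1077 = 2.0069638.
deff = 1.2378279 / 2.0069638 = 0.6168.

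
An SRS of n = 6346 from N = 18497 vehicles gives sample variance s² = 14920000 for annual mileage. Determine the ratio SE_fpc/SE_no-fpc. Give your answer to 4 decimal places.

0.8105

f = n/N = 6346/18497 = 0.34308266.
SE_no-fpc = √(s²/n) = 48.488012; SE_fpc = √((1−f)s²/n) = 39.299746.
Ratio = √(1−f) = 0.81050437.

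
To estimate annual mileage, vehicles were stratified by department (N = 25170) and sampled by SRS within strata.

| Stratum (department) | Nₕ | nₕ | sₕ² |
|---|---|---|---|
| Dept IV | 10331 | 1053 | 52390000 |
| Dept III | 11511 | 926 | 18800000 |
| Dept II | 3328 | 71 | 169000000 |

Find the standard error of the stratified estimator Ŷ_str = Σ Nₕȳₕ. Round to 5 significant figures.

Var(Ŷ_str) = Σₕ Nₕ²(1 − fₕ)sₕ²/nₕ.
Dept IV: 10331²·(1 − 1053/10331)·52390000/1053 = 4.768884 × 10^12.
Dept III: 11511²·(1 − 926/11511)·18800000/926 = 2.4737214 × 10^12.
Dept II: 3328²·(1 − 71/3328)·169000000/71 = 2.5800578 × 10^13.
Sum = 3.3043183 × 10^13.
SE = √(3.3043183 × 10^13) = 5.7483 × 10^6.

5.7483 × 10^6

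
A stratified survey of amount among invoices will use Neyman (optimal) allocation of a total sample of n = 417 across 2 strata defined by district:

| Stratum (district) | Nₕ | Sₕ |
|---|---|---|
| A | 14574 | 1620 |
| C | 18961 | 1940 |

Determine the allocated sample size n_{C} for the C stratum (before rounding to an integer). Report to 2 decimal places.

Neyman allocation: nₕ = n·NₕSₕ / Σⱼ NⱼSⱼ.
Σ NⱼSⱼ = 14574·1620 + 18961·1940 = 6.039422 × 10^7.
n_{C} = 417·18961·1940 / (6.039422 × 10^7) = 253.98.

253.98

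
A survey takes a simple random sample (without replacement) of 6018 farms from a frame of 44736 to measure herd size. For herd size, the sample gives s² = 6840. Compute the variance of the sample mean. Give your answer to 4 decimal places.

0.9837

Under SRS without replacement, Var(ȳ) = (1 − f)·s²/n with f = n/N = 6018/44736 = 0.13452253.
Var(ȳ) = (1 − 0.13452253)·6840/6018 = 0.86547747·1.1365902 = 0.98369323.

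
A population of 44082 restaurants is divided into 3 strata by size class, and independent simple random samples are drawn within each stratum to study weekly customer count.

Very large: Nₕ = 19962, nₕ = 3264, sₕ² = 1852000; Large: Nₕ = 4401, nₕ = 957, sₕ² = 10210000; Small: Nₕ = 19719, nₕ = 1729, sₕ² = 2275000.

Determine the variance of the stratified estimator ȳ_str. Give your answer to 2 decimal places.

Var(ȳ_str) = Σₕ Wₕ²(1 − fₕ)sₕ²/nₕ with Wₕ = Nₕ/N, N = 44082.
Very large: Wₕ = 0.45283789; term = 0.45283789²·(1 − 0.16351067)·1852000/3264 = 97.327767.
Large: Wₕ = 0.09983667; term = 0.09983667²·(1 − 0.21745058)·10210000/957 = 83.215789.
Small: Wₕ = 0.44732544; term = 0.44732544²·(1 − 0.08768193)·2275000/1729 = 240.2038.
Sum = 420.74736.

420.75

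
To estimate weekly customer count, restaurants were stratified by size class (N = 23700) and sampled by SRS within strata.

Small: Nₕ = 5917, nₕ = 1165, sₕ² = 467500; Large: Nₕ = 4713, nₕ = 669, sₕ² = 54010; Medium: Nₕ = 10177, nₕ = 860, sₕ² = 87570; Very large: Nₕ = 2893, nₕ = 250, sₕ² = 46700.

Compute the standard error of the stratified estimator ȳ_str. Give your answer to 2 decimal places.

Var(ȳ_str) = Σₕ Wₕ²(1 − fₕ)sₕ²/nₕ with Wₕ = Nₕ/N, N = 23700.
Small: Wₕ = 0.24966245; term = 0.24966245²·(1 − 0.19689032)·467500/1165 = 20.088014.
Large: Wₕ = 0.19886076; term = 0.19886076²·(1 − 0.14194780)·54010/669 = 2.7394284.
Medium: Wₕ = 0.42940928; term = 0.42940928²·(1 − 0.08450427)·87570/860 = 17.189216.
Very large: Wₕ = 0.12206751; term = 0.12206751²·(1 − 0.08641549)·46700/250 = 2.5428795.
Sum = 42.559538.
SE = √(42.559538) = 6.52.

6.52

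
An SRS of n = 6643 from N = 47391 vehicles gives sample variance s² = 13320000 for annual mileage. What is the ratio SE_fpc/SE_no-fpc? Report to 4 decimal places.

0.9273

f = n/N = 6643/47391 = 0.14017429.
SE_no-fpc = √(s²/n) = 44.778546; SE_fpc = √((1−f)s²/n) = 41.521707.
Ratio = √(1−f) = 0.92726787.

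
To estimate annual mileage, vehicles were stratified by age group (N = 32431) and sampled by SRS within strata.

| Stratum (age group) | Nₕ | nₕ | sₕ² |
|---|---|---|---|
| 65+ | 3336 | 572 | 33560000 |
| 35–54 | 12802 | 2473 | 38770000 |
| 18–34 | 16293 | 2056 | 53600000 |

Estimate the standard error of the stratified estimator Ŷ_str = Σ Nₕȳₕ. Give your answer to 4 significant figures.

2.943 × 10^6

Var(Ŷ_str) = Σₕ Nₕ²(1 − fₕ)sₕ²/nₕ.
65+: 3336²·(1 − 572/3336)·33560000/572 = 5.4099095 × 10^11.
35–54: 12802²·(1 − 2473/12802)·38770000/2473 = 2.0730405 × 10^12.
18–34: 16293²·(1 − 2056/16293)·53600000/2056 = 6.0472959 × 10^12.
Sum = 8.6613274 × 10^12.
SE = √(8.6613274 × 10^12) = 2.943 × 10^6.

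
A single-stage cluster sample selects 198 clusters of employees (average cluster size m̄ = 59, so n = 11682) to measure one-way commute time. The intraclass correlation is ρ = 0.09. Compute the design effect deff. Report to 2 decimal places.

deff = 1 + (59 − 1)·0.09 = 1 + 5.22 = 6.22.

6.22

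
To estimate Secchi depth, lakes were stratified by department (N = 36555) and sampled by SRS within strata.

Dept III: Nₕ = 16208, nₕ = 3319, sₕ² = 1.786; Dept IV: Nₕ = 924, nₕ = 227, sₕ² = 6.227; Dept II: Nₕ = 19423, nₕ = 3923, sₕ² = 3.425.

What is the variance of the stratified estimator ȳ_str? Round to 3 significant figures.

2.94 × 10^-4

Var(ȳ_str) = Σₕ Wₕ²(1 − fₕ)sₕ²/nₕ with Wₕ = Nₕ/N, N = 36555.
Dept III: Wₕ = 0.44338668; term = 0.44338668²·(1 − 0.20477542)·1.786/3319 = 8.4125814 × 10^-5.
Dept IV: Wₕ = 0.02527698; term = 0.02527698²·(1 − 0.24567100)·6.227/227 = 1.3220996 × 10^-5.
Dept II: Wₕ = 0.53133634; term = 0.53133634²·(1 − 0.20197704)·3.425/3923 = 1.9669653 × 10^-4.
Sum = 2.9404334 × 10^-4.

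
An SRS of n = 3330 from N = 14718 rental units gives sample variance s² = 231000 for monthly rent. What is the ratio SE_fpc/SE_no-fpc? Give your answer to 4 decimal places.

0.8796

f = n/N = 3330/14718 = 0.22625357.
SE_no-fpc = √(s²/n) = 8.3288276; SE_fpc = √((1−f)s²/n) = 7.3262748.
Ratio = √(1−f) = 0.87962858.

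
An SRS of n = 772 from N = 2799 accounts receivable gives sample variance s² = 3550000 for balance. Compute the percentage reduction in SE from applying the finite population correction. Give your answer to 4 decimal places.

f = n/N = 772/2799 = 0.27581279.
SE_no-fpc = √(s²/n) = 67.81184; SE_fpc = √((1−f)s²/n) = 57.707326.
Ratio = √(1−f) = 0.85099190. Reduction = 100·(1 − 0.85099190) = 14.9008%.

14.9008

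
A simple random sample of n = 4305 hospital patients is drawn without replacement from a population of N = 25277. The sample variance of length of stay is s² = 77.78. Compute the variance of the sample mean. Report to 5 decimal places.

Under SRS without replacement, Var(ȳ) = (1 − f)·s²/n with f = n/N = 4305/25277 = 0.17031293.
Var(ȳ) = (1 − 0.17031293)·77.78/4305 = 0.82968707·0.018067364 = 0.014990258.

0.01499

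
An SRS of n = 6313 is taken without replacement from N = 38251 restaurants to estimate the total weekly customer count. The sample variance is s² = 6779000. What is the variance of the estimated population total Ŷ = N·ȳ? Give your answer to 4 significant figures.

Var(Ŷ) = N²·Var(ȳ) = N²·(1 − n/N)·s²/n.
f = 6313/38251 = 0.16504144; Var(ȳ) = 0.83495856·6779000/6313 = 896.59181.
Var(Ŷ) = 38251² · 896.59181 = 1.3118384 × 10^12.

1.312 × 10^12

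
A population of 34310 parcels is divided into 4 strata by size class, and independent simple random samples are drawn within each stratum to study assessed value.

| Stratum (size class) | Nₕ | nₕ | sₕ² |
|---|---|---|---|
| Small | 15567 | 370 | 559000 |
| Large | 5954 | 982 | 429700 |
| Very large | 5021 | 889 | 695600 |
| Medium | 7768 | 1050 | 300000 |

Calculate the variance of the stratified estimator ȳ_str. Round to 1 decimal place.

Var(ȳ_str) = Σₕ Wₕ²(1 − fₕ)sₕ²/nₕ with Wₕ = Nₕ/N, N = 34310.
Small: Wₕ = 0.45371612; term = 0.45371612²·(1 − 0.02376823)·559000/370 = 303.62074.
Large: Wₕ = 0.17353541; term = 0.17353541²·(1 − 0.16493114)·429700/982 = 11.004046.
Very large: Wₕ = 0.14634217; term = 0.14634217²·(1 − 0.17705636)·695600/889 = 13.790084.
Medium: Wₕ = 0.22640630; term = 0.22640630²·(1 − 0.13516993)·300000/1050 = 12.666007.
Sum = 341.08088.

341.1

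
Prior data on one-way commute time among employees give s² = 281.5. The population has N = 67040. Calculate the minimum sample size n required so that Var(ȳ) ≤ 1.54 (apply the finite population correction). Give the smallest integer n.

Without fpc, n₀ = s²/D = 281.5/1.54 = 182.7922.
With fpc, (1 − n/N)·s²/n ≤ D requires n ≥ n₀/(1 + n₀/N) = 182.7922/(1 + 182.7922/67040) = 182.2952.
Rounding up, n = 183.

183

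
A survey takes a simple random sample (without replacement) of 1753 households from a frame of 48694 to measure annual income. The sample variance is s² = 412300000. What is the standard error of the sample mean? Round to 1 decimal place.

Under SRS without replacement, Var(ȳ) = (1 − f)·s²/n with f = n/N = 1753/48694 = 0.03600033.
Var(ȳ) = (1 − 0.03600033)·412300000/1753 = 0.96399967·235196.81 = 226729.64.
SE(ȳ) = √(226729.64) = 476.2.

476.2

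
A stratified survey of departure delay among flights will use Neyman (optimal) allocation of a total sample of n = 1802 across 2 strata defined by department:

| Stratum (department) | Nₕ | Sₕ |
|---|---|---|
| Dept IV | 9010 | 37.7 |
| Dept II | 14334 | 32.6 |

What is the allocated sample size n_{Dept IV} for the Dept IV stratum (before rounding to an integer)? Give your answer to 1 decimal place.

758.5

Neyman allocation: nₕ = n·NₕSₕ / Σⱼ NⱼSⱼ.
Σ NⱼSⱼ = 9010·37.7 + 14334·32.6 = 806965.4.
n_{Dept IV} = 1802·9010·37.7 / 806965.4 = 758.5.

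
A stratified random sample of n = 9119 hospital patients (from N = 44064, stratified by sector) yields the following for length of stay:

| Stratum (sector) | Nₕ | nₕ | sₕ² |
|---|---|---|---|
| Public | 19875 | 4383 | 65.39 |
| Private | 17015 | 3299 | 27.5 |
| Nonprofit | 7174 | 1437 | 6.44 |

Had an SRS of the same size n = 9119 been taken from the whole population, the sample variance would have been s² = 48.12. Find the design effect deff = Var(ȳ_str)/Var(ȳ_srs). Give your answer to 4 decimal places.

Var(ȳ_str) = Σ Wₕ²(1−fₕ)sₕ²/nₕ with Wₕ = Nₕ/44064:
  Public: (19875/44064)²·(1−4383/19875)·65.39/4383 = 0.002365847
  Private: (17015/44064)²·(1−3299/17015)·27.5/3299 = 0.0010019406
  Nonprofit: (7174/44064)²·(1−1437/7174)·6.44/1437 = 9.4996474 × 10^-5
  → Var(ȳ_str) = 0.0034627841.
Var(ȳ_srs) = (1 − 9119/44064)·48.12/9119 = 0.0041848465.
deff = 0.0034627841 / 0.0041848465 = 0.8275.

0.8275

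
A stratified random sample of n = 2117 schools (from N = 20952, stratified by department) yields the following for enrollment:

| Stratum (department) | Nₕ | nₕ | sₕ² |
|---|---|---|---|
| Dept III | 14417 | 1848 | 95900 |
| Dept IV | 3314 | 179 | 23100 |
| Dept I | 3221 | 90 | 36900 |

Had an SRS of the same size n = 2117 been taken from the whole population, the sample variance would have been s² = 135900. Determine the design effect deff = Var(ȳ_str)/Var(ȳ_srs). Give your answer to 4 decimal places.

Var(ȳ_str) = Σ Wₕ²(1−fₕ)sₕ²/nₕ with Wₕ = Nₕ/20952:
  Dept III: (14417/20952)²·(1−1848/14417)·95900/1848 = 21.421077
  Dept IV: (3314/20952)²·(1−179/3314)·23100/179 = 3.0542039
  Dept I: (3221/20952)²·(1−90/3221)·36900/90 = 9.4190408
  → Var(ȳ_str) = 33.894322.
Var(ȳ_srs) = (1 − 2117/20952)·135900/2117 = 57.708361.
deff = 33.894322 / 57.708361 = 0.5873.

0.5873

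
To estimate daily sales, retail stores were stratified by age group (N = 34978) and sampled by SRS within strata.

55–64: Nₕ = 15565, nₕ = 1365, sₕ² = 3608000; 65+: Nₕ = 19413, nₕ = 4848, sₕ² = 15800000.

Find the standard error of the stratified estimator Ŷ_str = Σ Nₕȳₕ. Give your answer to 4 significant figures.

1.227 × 10^6

Var(Ŷ_str) = Σₕ Nₕ²(1 − fₕ)sₕ²/nₕ.
55–64: 15565²·(1 − 1365/15565)·3608000/1365 = 5.8421318 × 10^11.
65+: 19413²·(1 − 4848/19413)·15800000/4848 = 9.2150484 × 10^11.
Sum = 1.505718 × 10^12.
SE = √(1.505718 × 10^12) = 1.227 × 10^6.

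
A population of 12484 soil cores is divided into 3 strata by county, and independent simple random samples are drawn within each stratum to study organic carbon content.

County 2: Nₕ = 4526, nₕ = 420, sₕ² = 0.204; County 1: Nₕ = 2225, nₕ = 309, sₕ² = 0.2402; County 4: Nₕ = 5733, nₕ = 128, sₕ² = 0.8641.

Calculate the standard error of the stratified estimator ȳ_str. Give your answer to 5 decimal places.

Var(ȳ_str) = Σₕ Wₕ²(1 − fₕ)sₕ²/nₕ with Wₕ = Nₕ/N, N = 12484.
County 2: Wₕ = 0.36254406; term = 0.36254406²·(1 − 0.09279717)·0.204/420 = 5.7917106 × 10^-5.
County 1: Wₕ = 0.17822813; term = 0.17822813²·(1 − 0.13887640)·0.2402/309 = 2.1263391 × 10^-5.
County 4: Wₕ = 0.45922781; term = 0.45922781²·(1 − 0.02232688)·0.8641/128 = 0.0013918873.
Sum = 0.0014710678.
SE = √(0.0014710678) = 0.03835.

0.03835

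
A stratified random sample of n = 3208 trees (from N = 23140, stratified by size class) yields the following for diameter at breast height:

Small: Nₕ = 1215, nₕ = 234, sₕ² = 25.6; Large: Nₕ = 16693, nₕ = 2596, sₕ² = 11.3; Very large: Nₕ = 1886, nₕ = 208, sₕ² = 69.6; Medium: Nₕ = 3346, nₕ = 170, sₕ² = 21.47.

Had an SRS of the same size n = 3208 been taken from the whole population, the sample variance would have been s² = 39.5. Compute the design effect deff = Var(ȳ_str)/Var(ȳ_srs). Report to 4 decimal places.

Var(ȳ_str) = Σ Wₕ²(1−fₕ)sₕ²/nₕ with Wₕ = Nₕ/23140:
  Small: (1215/23140)²·(1−234/1215)·25.6/234 = 2.4352451 × 10^-4
  Large: (16693/23140)²·(1−2596/16693)·11.3/2596 = 0.0019129699
  Very large: (1886/23140)²·(1−208/1886)·69.6/208 = 0.0019776655
  Medium: (3346/23140)²·(1−170/3346)·21.47/170 = 0.0025064719
  → Var(ȳ_str) = 0.0066406318.
Var(ȳ_srs) = (1 − 3208/23140)·39.5/3208 = 0.010605967.
deff = 0.0066406318 / 0.010605967 = 0.6261.

0.6261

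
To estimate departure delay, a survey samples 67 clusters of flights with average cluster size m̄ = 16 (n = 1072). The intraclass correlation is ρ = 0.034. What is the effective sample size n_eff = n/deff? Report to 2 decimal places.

709.93

deff = 1 + (16 − 1)·0.034 = 1 + 0.51 = 1.51.
n_eff = 1072 / 1.51 = 709.93.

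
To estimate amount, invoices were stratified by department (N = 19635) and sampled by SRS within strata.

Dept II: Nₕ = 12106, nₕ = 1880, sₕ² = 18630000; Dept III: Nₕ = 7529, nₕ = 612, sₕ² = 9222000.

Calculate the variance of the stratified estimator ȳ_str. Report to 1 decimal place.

Var(ȳ_str) = Σₕ Wₕ²(1 − fₕ)sₕ²/nₕ with Wₕ = Nₕ/N, N = 19635.
Dept II: Wₕ = 0.61655208; term = 0.61655208²·(1 − 0.15529490)·18630000/1880 = 3181.9962.
Dept III: Wₕ = 0.38344792; term = 0.38344792²·(1 − 0.08128570)·9222000/612 = 2035.4806.
Sum = 5217.4768.

5217.5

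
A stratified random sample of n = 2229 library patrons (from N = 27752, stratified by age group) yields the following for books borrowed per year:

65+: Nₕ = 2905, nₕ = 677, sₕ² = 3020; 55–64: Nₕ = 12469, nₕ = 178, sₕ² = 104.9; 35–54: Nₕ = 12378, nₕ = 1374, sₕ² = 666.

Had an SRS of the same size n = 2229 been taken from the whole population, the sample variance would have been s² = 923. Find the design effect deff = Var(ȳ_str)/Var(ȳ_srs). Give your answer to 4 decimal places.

0.6315

Var(ȳ_str) = Σ Wₕ²(1−fₕ)sₕ²/nₕ with Wₕ = Nₕ/27752:
  65+: (2905/27752)²·(1−677/2905)·3020/677 = 0.037487892
  55–64: (12469/27752)²·(1−178/12469)·104.9/178 = 0.11726968
  35–54: (12378/27752)²·(1−1374/12378)·666/1374 = 0.085723517
  → Var(ȳ_str) = 0.24048109.
Var(ȳ_srs) = (1 − 2229/27752)·923/2229 = 0.38082817.
deff = 0.24048109 / 0.38082817 = 0.6315.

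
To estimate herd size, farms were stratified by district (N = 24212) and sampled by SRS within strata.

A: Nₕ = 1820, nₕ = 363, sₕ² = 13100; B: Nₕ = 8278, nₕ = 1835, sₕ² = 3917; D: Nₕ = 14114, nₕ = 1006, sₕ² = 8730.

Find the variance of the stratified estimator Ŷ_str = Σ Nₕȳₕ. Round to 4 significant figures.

Var(Ŷ_str) = Σₕ Nₕ²(1 − fₕ)sₕ²/nₕ.
A: 1820²·(1 − 363/1820)·13100/363 = 9.5696402 × 10^7.
B: 8278²·(1 − 1835/8278)·3917/1835 = 1.1384948 × 10^8.
D: 14114²·(1 − 1006/14114)·8730/1006 = 1.6054723 × 10^9.
Sum = 1.8150182 × 10^9.

1.815 × 10^9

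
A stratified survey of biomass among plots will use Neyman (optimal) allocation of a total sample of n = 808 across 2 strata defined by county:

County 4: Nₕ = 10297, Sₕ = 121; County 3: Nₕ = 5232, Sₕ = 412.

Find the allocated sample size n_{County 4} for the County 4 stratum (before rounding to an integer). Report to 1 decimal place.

296.0

Neyman allocation: nₕ = n·NₕSₕ / Σⱼ NⱼSⱼ.
Σ NⱼSⱼ = 10297·121 + 5232·412 = 3.401521 × 10^6.
n_{County 4} = 808·10297·121 / (3.401521 × 10^6) = 296.0.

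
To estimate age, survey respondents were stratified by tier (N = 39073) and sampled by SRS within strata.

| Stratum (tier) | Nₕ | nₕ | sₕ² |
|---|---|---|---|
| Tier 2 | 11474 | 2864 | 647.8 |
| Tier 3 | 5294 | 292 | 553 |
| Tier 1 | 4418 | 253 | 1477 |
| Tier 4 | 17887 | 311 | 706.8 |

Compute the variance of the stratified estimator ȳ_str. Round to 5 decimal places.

Var(ȳ_str) = Σₕ Wₕ²(1 − fₕ)sₕ²/nₕ with Wₕ = Nₕ/N, N = 39073.
Tier 2: Wₕ = 0.29365547; term = 0.29365547²·(1 − 0.24960781)·647.8/2864 = 0.014636337.
Tier 3: Wₕ = 0.13548998; term = 0.13548998²·(1 − 0.05515678)·553/292 = 0.032848564.
Tier 1: Wₕ = 0.11307041; term = 0.11307041²·(1 − 0.05726573)·1477/253 = 0.070363458.
Tier 4: Wₕ = 0.45778415; term = 0.45778415²·(1 − 0.01738693)·706.8/311 = 0.4679939.
Sum = 0.58584226.

0.58584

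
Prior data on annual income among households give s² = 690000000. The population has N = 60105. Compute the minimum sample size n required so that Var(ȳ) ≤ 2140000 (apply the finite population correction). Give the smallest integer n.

Without fpc, n₀ = s²/D = 690000000/2140000 = 322.4299.
With fpc, (1 − n/N)·s²/n ≤ D requires n ≥ n₀/(1 + n₀/N) = 322.4299/(1 + 322.4299/60105) = 320.7095.
Rounding up, n = 321.

321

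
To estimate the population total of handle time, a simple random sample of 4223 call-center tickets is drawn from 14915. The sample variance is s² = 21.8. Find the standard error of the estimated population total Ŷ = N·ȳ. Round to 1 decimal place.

907.3

Var(Ŷ) = N²·Var(ȳ) = N²·(1 − n/N)·s²/n.
f = 4223/14915 = 0.28313778; Var(ȳ) = 0.71686222·21.8/4223 = 0.0037005911.
Var(Ŷ) = 14915² · 0.0037005911 = 823223.23.
SE(Ŷ) = √(823223.23) = 907.3.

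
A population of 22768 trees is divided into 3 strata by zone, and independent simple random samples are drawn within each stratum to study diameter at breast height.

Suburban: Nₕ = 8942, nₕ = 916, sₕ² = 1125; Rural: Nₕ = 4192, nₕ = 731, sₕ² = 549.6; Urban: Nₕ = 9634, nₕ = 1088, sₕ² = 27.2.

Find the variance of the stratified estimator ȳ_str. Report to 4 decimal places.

0.1950

Var(ȳ_str) = Σₕ Wₕ²(1 − fₕ)sₕ²/nₕ with Wₕ = Nₕ/N, N = 22768.
Suburban: Wₕ = 0.39274420; term = 0.39274420²·(1 − 0.10243793)·1125/916 = 0.17003609.
Rural: Wₕ = 0.18411806; term = 0.18411806²·(1 − 0.17437977)·549.6/731 = 0.021042748.
Urban: Wₕ = 0.42313774; term = 0.42313774²·(1 − 0.11293336)·27.2/1088 = 0.0039706332.
Sum = 0.19504947.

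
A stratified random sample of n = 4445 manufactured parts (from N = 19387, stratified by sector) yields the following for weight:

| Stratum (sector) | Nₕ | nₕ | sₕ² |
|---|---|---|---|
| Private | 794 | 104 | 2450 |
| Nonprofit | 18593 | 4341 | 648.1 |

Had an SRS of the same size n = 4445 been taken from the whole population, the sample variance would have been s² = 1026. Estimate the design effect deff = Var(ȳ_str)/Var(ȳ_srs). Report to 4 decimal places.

Var(ȳ_str) = Σ Wₕ²(1−fₕ)sₕ²/nₕ with Wₕ = Nₕ/19387:
  Private: (794/19387)²·(1−104/794)·2450/104 = 0.034338484
  Nonprofit: (18593/19387)²·(1−4341/18593)·648.1/4341 = 0.10525829
  → Var(ȳ_str) = 0.13959677.
Var(ȳ_srs) = (1 − 4445/19387)·1026/4445 = 0.17789909.
deff = 0.13959677 / 0.17789909 = 0.7847.

0.7847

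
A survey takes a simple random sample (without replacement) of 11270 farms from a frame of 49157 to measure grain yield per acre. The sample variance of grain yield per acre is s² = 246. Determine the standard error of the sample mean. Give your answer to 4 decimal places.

0.1297

Under SRS without replacement, Var(ȳ) = (1 − f)·s²/n with f = n/N = 11270/49157 = 0.22926541.
Var(ȳ) = (1 − 0.22926541)·246/11270 = 0.77073459·0.021827862 = 0.016823488.
SE(ȳ) = √(0.016823488) = 0.1297.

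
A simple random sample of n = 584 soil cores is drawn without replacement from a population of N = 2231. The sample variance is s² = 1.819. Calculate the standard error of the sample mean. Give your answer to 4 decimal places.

0.0480

Under SRS without replacement, Var(ȳ) = (1 − f)·s²/n with f = n/N = 584/2231 = 0.26176602.
Var(ȳ) = (1 − 0.26176602)·1.819/584 = 0.73823398·0.003114726 = 0.0022993966.
SE(ȳ) = √(0.0022993966) = 0.0480.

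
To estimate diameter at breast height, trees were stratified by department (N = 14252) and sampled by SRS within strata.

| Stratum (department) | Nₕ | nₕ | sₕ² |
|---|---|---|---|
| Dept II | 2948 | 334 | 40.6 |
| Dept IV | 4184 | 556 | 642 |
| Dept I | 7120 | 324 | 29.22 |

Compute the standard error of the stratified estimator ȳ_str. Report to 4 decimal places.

Var(ȳ_str) = Σₕ Wₕ²(1 − fₕ)sₕ²/nₕ with Wₕ = Nₕ/N, N = 14252.
Dept II: Wₕ = 0.20684816; term = 0.20684816²·(1 − 0.11329715)·40.6/334 = 0.0046116995.
Dept IV: Wₕ = 0.29357283; term = 0.29357283²·(1 − 0.13288719)·642/556 = 0.08629141.
Dept I: Wₕ = 0.49957901; term = 0.49957901²·(1 − 0.04550562)·29.22/324 = 0.021484089.
Sum = 0.1123872.
SE = √(0.1123872) = 0.3352.

0.3352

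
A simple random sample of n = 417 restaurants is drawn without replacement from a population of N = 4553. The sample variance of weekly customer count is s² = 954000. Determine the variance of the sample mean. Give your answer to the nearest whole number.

Under SRS without replacement, Var(ȳ) = (1 − f)·s²/n with f = n/N = 417/4553 = 0.09158796.
Var(ȳ) = (1 − 0.09158796)·954000/417 = 0.90841204·2287.7698 = 2078.2376.

2078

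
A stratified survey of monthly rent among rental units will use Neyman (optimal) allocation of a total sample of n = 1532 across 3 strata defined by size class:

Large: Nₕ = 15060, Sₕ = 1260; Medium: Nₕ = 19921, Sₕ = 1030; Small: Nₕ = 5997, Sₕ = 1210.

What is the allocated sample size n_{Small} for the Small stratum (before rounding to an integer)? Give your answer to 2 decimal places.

Neyman allocation: nₕ = n·NₕSₕ / Σⱼ NⱼSⱼ.
Σ NⱼSⱼ = 15060·1260 + 19921·1030 + 5997·1210 = 4.67506 × 10^7.
n_{Small} = 1532·5997·1210 / (4.67506 × 10^7) = 237.79.

237.79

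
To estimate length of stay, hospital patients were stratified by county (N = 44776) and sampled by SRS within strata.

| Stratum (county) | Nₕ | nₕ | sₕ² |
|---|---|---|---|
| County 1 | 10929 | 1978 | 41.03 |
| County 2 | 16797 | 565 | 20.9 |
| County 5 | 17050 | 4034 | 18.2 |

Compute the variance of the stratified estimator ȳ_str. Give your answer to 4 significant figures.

Var(ȳ_str) = Σₕ Wₕ²(1 − fₕ)sₕ²/nₕ with Wₕ = Nₕ/N, N = 44776.
County 1: Wₕ = 0.24408165; term = 0.24408165²·(1 − 0.18098637)·41.03/1978 = 0.0010121308.
County 2: Wₕ = 0.37513400; term = 0.37513400²·(1 − 0.03363696)·20.9/565 = 0.0050304983.
County 5: Wₕ = 0.38078435; term = 0.38078435²·(1 − 0.23659824)·18.2/4034 = 4.9939804 × 10^-4.
Sum = 0.0065420271.

0.006542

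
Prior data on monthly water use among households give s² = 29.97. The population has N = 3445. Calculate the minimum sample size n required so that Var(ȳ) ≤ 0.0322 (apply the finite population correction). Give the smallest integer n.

733

Without fpc, n₀ = s²/D = 29.97/0.0322 = 930.7453.
With fpc, (1 − n/N)·s²/n ≤ D requires n ≥ n₀/(1 + n₀/N) = 930.7453/(1 + 930.7453/3445) = 732.7706.
Rounding up, n = 733.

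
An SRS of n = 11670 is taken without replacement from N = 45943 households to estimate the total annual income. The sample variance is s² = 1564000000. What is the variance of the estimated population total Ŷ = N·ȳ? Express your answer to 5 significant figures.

2.1103 × 10^14

Var(Ŷ) = N²·Var(ȳ) = N²·(1 − n/N)·s²/n.
f = 11670/45943 = 0.25401040; Var(ȳ) = 0.74598960·1564000000/11670 = 99976.669.
Var(Ŷ) = 45943² · 99976.669 = 2.1102668 × 10^14.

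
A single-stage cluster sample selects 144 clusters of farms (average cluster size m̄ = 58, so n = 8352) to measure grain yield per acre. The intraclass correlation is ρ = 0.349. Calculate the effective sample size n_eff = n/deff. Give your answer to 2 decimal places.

399.75

deff = 1 + (58 − 1)·0.349 = 1 + 19.893 = 20.893.
n_eff = 8352 / 20.893 = 399.75.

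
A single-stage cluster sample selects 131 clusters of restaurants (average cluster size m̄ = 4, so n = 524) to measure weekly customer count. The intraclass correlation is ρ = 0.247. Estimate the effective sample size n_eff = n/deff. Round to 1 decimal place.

deff = 1 + (4 − 1)·0.247 = 1 + 0.741 = 1.741.
n_eff = 524 / 1.741 = 301.0.

301.0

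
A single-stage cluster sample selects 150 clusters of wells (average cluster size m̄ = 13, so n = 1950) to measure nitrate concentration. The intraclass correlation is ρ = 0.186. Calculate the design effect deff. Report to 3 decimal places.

3.232

deff = 1 + (13 − 1)·0.186 = 1 + 2.232 = 3.232.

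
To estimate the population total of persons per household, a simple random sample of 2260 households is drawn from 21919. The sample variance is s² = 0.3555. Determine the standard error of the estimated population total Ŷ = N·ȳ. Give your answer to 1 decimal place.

Var(Ŷ) = N²·Var(ȳ) = N²·(1 − n/N)·s²/n.
f = 2260/21919 = 0.10310689; Var(ȳ) = 0.89689311·0.3555/2260 = 1.4108208 × 10^-4.
Var(Ŷ) = 21919² · (1.4108208 × 10^-4) = 67781.836.
SE(Ŷ) = √(67781.836) = 260.3.

260.3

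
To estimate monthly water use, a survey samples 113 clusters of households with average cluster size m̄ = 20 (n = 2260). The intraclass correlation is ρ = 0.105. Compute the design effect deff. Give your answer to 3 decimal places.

2.995

deff = 1 + (20 − 1)·0.105 = 1 + 1.995 = 2.995.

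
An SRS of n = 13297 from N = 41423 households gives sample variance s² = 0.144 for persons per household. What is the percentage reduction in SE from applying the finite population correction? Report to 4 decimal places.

17.5989

f = n/N = 13297/41423 = 0.32100524.
SE_no-fpc = √(s²/n) = 0.0032908221; SE_fpc = √((1−f)s²/n) = 0.0027116749.
Ratio = √(1−f) = 0.82401138. Reduction = 100·(1 − 0.82401138) = 17.5989%.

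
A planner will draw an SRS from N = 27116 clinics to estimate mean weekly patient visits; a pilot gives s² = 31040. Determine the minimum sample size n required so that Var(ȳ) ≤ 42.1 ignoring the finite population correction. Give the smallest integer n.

738

Without fpc, n₀ = s²/D = 31040/42.1 = 737.2922.
Rounding up, n = 738.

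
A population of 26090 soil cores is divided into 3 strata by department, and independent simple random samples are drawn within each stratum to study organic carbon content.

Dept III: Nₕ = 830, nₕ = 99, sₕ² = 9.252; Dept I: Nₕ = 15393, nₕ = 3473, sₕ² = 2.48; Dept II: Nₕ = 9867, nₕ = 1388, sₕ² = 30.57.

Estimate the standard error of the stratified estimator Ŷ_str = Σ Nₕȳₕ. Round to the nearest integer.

1425

Var(Ŷ_str) = Σₕ Nₕ²(1 − fₕ)sₕ²/nₕ.
Dept III: 830²·(1 − 99/830)·9.252/99 = 56701.676.
Dept I: 15393²·(1 − 3473/15393)·2.48/3473 = 131022.66.
Dept II: 9867²·(1 − 1388/9867)·30.57/1388 = 1.8426198 × 10^6.
Sum = 2.0303441 × 10^6.
SE = √(2.0303441 × 10^6) = 1425.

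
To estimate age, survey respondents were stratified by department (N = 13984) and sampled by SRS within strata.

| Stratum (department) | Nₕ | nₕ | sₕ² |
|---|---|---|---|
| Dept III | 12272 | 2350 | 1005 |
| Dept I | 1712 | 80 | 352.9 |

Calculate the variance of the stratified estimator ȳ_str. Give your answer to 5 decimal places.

Var(ȳ_str) = Σₕ Wₕ²(1 − fₕ)sₕ²/nₕ with Wₕ = Nₕ/N, N = 13984.
Dept III: Wₕ = 0.87757437; term = 0.87757437²·(1 − 0.19149283)·1005/2350 = 0.26628698.
Dept I: Wₕ = 0.12242563; term = 0.12242563²·(1 − 0.04672897)·352.9/80 = 0.063026437.
Sum = 0.32931342.

0.32931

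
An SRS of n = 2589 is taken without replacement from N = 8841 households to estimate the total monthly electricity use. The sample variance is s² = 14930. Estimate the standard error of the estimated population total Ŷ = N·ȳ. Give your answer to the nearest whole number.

Var(Ŷ) = N²·Var(ȳ) = N²·(1 − n/N)·s²/n.
f = 2589/8841 = 0.29284018; Var(ȳ) = 0.70715982·14930/2589 = 4.0779823.
Var(Ŷ) = 8841² · 4.0779823 = 3.1874848 × 10^8.
SE(Ŷ) = √(3.1874848 × 10^8) = 17854.

17854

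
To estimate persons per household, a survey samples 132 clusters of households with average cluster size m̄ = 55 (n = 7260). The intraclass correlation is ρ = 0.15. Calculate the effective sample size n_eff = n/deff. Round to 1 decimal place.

797.8

deff = 1 + (55 − 1)·0.15 = 1 + 8.1 = 9.1.
n_eff = 7260 / 9.1 = 797.8.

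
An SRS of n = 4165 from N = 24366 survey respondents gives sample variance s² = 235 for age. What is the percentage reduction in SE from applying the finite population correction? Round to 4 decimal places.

f = n/N = 4165/24366 = 0.17093491.
SE_no-fpc = √(s²/n) = 0.23753435; SE_fpc = √((1−f)s²/n) = 0.21628218.
Ratio = √(1−f) = 0.91053012. Reduction = 100·(1 − 0.91053012) = 8.9470%.

8.9470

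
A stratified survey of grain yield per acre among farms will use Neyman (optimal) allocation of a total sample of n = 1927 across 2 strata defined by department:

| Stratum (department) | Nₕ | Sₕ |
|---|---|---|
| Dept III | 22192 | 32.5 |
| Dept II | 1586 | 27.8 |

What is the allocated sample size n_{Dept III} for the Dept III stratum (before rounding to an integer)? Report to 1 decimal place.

Neyman allocation: nₕ = n·NₕSₕ / Σⱼ NⱼSⱼ.
Σ NⱼSⱼ = 22192·32.5 + 1586·27.8 = 765330.8.
n_{Dept III} = 1927·22192·32.5 / 765330.8 = 1816.0.

1816.0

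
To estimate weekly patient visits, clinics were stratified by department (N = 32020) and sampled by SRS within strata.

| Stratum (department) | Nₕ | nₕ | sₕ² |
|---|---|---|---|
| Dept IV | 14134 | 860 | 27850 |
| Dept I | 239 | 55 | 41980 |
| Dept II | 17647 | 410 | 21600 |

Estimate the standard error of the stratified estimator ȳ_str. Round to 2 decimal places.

4.65

Var(ȳ_str) = Σₕ Wₕ²(1 − fₕ)sₕ²/nₕ with Wₕ = Nₕ/N, N = 32020.
Dept IV: Wₕ = 0.44141162; term = 0.44141162²·(1 − 0.06084619)·27850/860 = 5.9258546.
Dept I: Wₕ = 0.00746408; term = 0.00746408²·(1 − 0.23012552)·41980/55 = 0.03273805.
Dept II: Wₕ = 0.55112430; term = 0.55112430²·(1 − 0.02323341)·21600/410 = 15.63003.
Sum = 21.588623.
SE = √(21.588623) = 4.65.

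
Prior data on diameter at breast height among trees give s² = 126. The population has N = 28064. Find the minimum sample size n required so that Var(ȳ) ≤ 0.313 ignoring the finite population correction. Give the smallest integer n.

Without fpc, n₀ = s²/D = 126/0.313 = 402.5559.
Rounding up, n = 403.

403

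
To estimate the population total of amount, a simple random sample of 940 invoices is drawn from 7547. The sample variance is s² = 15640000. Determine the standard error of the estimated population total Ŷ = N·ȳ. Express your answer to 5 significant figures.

Var(Ŷ) = N²·Var(ȳ) = N²·(1 − n/N)·s²/n.
f = 940/7547 = 0.12455280; Var(ȳ) = 0.87544720·15640000/940 = 14565.951.
Var(Ŷ) = 7547² · 14565.951 = 8.2963592 × 10^11.
SE(Ŷ) = √(8.2963592 × 10^11) = 910840.

910840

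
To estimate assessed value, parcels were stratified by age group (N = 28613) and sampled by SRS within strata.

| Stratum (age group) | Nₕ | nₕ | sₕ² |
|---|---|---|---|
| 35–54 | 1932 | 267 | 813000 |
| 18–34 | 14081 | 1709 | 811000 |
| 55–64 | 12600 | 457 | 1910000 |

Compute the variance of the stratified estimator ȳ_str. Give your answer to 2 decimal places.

Var(ȳ_str) = Σₕ Wₕ²(1 − fₕ)sₕ²/nₕ with Wₕ = Nₕ/N, N = 28613.
35–54: Wₕ = 0.06752176; term = 0.06752176²·(1 − 0.13819876)·813000/267 = 11.96393.
18–34: Wₕ = 0.49211897; term = 0.49211897²·(1 − 0.12136922)·811000/1709 = 100.97769.
55–64: Wₕ = 0.44035928; term = 0.44035928²·(1 − 0.03626984)·1910000/457 = 781.06453.
Sum = 894.00615.

894.01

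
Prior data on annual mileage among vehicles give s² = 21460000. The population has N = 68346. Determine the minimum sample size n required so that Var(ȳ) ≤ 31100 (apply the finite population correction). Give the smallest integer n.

684

Without fpc, n₀ = s²/D = 21460000/31100 = 690.0322.
With fpc, (1 − n/N)·s²/n ≤ D requires n ≥ n₀/(1 + n₀/N) = 690.0322/(1 + 690.0322/68346) = 683.1352.
Rounding up, n = 684.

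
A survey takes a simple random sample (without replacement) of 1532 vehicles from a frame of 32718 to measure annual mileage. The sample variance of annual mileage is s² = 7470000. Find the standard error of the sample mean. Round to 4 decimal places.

68.1738

Under SRS without replacement, Var(ȳ) = (1 − f)·s²/n with f = n/N = 1532/32718 = 0.04682438.
Var(ȳ) = (1 − 0.04682438)·7470000/1532 = 0.95317562·4875.9791 = 4647.6644.
SE(ȳ) = √(4647.6644) = 68.1738.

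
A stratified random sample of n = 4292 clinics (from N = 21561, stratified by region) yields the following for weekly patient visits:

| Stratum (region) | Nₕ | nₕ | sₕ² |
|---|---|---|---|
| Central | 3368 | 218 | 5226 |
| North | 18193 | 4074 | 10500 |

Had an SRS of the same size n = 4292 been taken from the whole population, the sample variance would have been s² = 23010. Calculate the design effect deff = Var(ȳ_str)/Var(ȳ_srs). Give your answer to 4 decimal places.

Var(ȳ_str) = Σ Wₕ²(1−fₕ)sₕ²/nₕ with Wₕ = Nₕ/21561:
  Central: (3368/21561)²·(1−218/3368)·5226/218 = 0.54708871
  North: (18193/21561)²·(1−4074/18193)·10500/4074 = 1.4240943
  → Var(ȳ_str) = 1.971183.
Var(ȳ_srs) = (1 − 4292/21561)·23010/4292 = 4.2939323.
deff = 1.971183 / 4.2939323 = 0.4591.

0.4591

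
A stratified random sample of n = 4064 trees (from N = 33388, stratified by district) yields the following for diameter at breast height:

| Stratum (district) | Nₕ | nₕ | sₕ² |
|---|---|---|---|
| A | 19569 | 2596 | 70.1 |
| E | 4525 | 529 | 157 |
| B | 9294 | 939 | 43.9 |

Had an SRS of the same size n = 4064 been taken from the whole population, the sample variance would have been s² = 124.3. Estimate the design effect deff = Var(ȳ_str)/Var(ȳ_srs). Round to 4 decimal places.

0.5999

Var(ȳ_str) = Σ Wₕ²(1−fₕ)sₕ²/nₕ with Wₕ = Nₕ/33388:
  A: (19569/33388)²·(1−2596/19569)·70.1/2596 = 0.0080456246
  E: (4525/33388)²·(1−529/4525)·157/529 = 0.0048140127
  B: (9294/33388)²·(1−939/9294)·43.9/939 = 0.0032566212
  → Var(ȳ_str) = 0.016116259.
Var(ȳ_srs) = (1 − 4064/33388)·124.3/4064 = 0.026862735.
deff = 0.016116259 / 0.026862735 = 0.5999.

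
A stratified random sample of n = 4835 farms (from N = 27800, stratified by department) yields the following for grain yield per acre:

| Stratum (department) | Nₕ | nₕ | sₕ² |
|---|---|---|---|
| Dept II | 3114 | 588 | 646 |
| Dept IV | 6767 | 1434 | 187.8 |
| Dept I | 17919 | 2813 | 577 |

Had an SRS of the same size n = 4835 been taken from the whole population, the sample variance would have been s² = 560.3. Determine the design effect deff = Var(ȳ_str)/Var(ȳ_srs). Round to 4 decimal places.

Var(ȳ_str) = Σ Wₕ²(1−fₕ)sₕ²/nₕ with Wₕ = Nₕ/27800:
  Dept II: (3114/27800)²·(1−588/3114)·646/588 = 0.01118195
  Dept IV: (6767/27800)²·(1−1434/6767)·187.8/1434 = 0.0061153963
  Dept I: (17919/27800)²·(1−2813/17919)·577/2813 = 0.071842219
  → Var(ȳ_str) = 0.089139565.
Var(ȳ_srs) = (1 − 4835/27800)·560.3/4835 = 0.095729502.
deff = 0.089139565 / 0.095729502 = 0.9312.

0.9312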